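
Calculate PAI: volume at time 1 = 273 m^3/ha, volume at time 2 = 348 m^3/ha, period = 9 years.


PAI = (V2 - V1) / period = (348 - 273) / 9 = 75 / 9 = 8.3333 ≈ 8.33 m^3/ha/yr

8.33 m^3/ha/yr


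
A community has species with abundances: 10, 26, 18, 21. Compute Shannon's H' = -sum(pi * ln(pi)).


Total N = 10 + 26 + 18 + 21 = 75
Per-species terms:
  p = 10/75 = 0.133333; ln(p) = -2.014906; p*ln(p) = 0.133333 * (-2.014906) = -0.268653
  p = 26/75 = 0.346667; ln(p) = -1.059391; p*ln(p) = 0.346667 * (-1.059391) = -0.367256
  p = 18/75 = 0.240000; ln(p) = -1.427116; p*ln(p) = 0.240000 * (-1.427116) = -0.342508
  p = 21/75 = 0.280000; ln(p) = -1.272966; p*ln(p) = 0.280000 * (-1.272966) = -0.356430
sum(p*ln(p)) = (-0.268653) + (-0.367256) + (-0.342508) + (-0.356430) = -1.334847
H' = -(-1.334847) = 1.334847 ≈ 1.3348

1.3348


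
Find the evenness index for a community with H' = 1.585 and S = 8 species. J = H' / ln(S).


ln(8) = 2.07944
J = H' / ln(S) = 1.585 / 2.07944 = 0.762224 ≈ 0.7622

0.7622


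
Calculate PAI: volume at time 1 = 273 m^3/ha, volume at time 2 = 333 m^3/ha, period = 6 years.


PAI = (V2 - V1) / period = (333 - 273) / 6 = 60 / 6 = 10.00 m^3/ha/yr

10.00 m^3/ha/yr


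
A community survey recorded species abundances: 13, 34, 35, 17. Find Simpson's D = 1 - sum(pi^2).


Total N = 13 + 34 + 35 + 17 = 99
Per-species terms:
  p = 13/99 = 0.131313; p^2 = 0.131313^2 = 0.017243
  p = 34/99 = 0.343434; p^2 = 0.343434^2 = 0.117947
  p = 35/99 = 0.353535; p^2 = 0.353535^2 = 0.124987
  p = 17/99 = 0.171717; p^2 = 0.171717^2 = 0.029487
sum(p^2) = 0.017243 + 0.117947 + 0.124987 + 0.029487 = 0.289664
D = 1 - 0.289664 = 0.710336 ≈ 0.7103

0.7103


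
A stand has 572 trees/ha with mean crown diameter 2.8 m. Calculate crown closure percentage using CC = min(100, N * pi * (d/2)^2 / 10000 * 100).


(d/2)^2 = (2.8/2)^2 = 1.4^2 = 1.96
Crown area = 3.141593 * 1.96 = 6.15752 m^2
N * area / 10000 * 100 = 572 * 6.15752 / 10000 * 100 = 35.2210
CC = min(100, 35.2210) = 35.2210 ≈ 35.2%

35.2%


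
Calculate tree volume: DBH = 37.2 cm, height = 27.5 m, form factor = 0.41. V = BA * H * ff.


(D/200)^2 = (37.2/200)^2 = 0.186^2 = 0.034596
BA = 3.141593 * 0.034596 = 0.108687 m^2
V = 0.108687 * 27.5 * 0.41 = 1.22545 ≈ 1.225 m^3

1.225 m^3


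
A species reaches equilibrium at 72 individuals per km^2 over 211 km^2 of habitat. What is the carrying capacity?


K = 72 * 211 = 15192 individuals

15192 individuals


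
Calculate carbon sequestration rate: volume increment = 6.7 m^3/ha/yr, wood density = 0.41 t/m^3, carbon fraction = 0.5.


C = 6.7 * 0.41 * 0.5 = 1.3735 ≈ 1.37 t C/ha/yr

1.37 t C/ha/yr


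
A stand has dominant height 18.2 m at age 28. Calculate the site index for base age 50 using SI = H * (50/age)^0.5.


50/28 = 1.78571
(1.78571)^0.5 = 1.33630
SI = 18.2 * 1.33630 = 24.3207 ≈ 24.3 m

24.3 m


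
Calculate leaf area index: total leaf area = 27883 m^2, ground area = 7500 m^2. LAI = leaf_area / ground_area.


LAI = 27883 / 7500 = 3.7177 ≈ 3.72

3.72


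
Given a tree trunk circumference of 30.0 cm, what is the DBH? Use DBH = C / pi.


DBH = C / pi = 30.0 / 3.141593 = 9.54930 ≈ 9.55 cm

9.55 cm


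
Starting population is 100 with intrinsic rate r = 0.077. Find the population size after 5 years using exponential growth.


r*t = 0.077 * 5 = 0.385
exp(0.385) = 1.46961
N = 100 * 1.46961 = 146.961 ≈ 147

147


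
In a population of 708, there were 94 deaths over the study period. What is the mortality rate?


Mortality rate = 94 / 708 = 0.132768 ≈ 0.1328

0.1328


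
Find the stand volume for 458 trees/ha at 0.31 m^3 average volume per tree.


V_stand = 458 * 0.31 = 141.98 ≈ 142.0 m^3/ha

142.0 m^3/ha


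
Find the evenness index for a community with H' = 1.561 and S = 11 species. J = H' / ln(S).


ln(11) = 2.39790
J = H' / ln(S) = 1.561 / 2.39790 = 0.650986 ≈ 0.6510

0.6510


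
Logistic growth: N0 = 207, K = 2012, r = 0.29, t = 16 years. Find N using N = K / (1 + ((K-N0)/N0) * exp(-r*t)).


(K - N0)/N0 = (2012 - 207)/207 = 1805/207 = 8.71981
r*t = 0.29 * 16 = 4.64; exp(-4.64) = 0.00965770
8.71981 * 0.00965770 = 0.0842133
1 + 0.0842133 = 1.08421
N = 2012 / 1.08421 = 1855.73 ≈ 1856

1856


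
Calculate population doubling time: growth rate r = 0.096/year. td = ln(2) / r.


td = ln(2) / 0.096 = 0.693147 / 0.096 = 7.22028 ≈ 7.2 years

7.2 years


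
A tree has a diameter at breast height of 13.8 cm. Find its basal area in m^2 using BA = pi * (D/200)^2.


D/200 = 13.8/200 = 0.069 m
(D/200)^2 = 0.069^2 = 0.004761
BA = 3.141593 * 0.004761 = 0.0149571 ≈ 0.0150 m^2

0.0150 m^2


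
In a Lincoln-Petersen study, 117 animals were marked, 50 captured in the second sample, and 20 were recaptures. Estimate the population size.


N = M * C / R = 117 * 50 / 20 = 5850 / 20 = 292.50 ≈ 293

293 individuals


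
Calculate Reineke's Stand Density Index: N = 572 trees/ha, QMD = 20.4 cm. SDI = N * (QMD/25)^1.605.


QMD/25 = 20.4/25 = 0.816
(0.816)^1.605 = exp(1.605 * ln(0.816)) = exp(1.605 * (-0.203341)) = exp(-0.326362) = 0.721544
SDI = 572 * 0.721544 = 412.723 ≈ 413

413


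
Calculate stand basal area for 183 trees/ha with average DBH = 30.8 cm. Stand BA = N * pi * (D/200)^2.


(D/200)^2 = (30.8/200)^2 = 0.154^2 = 0.023716
Individual BA = 3.141593 * 0.023716 = 0.0745060 m^2
Stand BA = 183 * 0.0745060 = 13.6346 ≈ 13.63 m^2/ha

13.63 m^2/ha


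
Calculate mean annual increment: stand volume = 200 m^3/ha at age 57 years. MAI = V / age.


MAI = 200 / 57 = 3.5088 ≈ 3.51 m^3/ha/yr

3.51 m^3/ha/yr


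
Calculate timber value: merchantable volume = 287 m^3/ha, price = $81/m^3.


Value = 287 * 81 = $23247/ha

$23247/ha


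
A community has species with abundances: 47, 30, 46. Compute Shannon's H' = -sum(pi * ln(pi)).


Total N = 47 + 30 + 46 = 123
Per-species terms:
  p = 47/123 = 0.382114; ln(p) = -0.962036; p*ln(p) = 0.382114 * (-0.962036) = -0.367607
  p = 30/123 = 0.243902; ln(p) = -1.410989; p*ln(p) = 0.243902 * (-1.410989) = -0.344143
  p = 46/123 = 0.373984; ln(p) = -0.983542; p*ln(p) = 0.373984 * (-0.983542) = -0.367829
sum(p*ln(p)) = (-0.367607) + (-0.344143) + (-0.367829) = -1.079579
H' = -(-1.079579) = 1.079579 ≈ 1.0796

1.0796


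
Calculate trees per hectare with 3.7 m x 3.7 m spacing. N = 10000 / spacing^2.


N = 10000 / 3.7^2 = 10000 / 13.69 = 730.460 ≈ 730 trees/ha

730 trees/ha


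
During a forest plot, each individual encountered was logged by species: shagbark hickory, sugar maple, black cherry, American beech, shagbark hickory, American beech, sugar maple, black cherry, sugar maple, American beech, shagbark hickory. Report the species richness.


Total individuals logged = 11
Distinct species (count of individuals): shagbark hickory (3), sugar maple (3), black cherry (2), American beech (3)
Species richness = number of distinct species = 4

4


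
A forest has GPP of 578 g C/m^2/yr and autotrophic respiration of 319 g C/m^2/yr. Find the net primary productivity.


NPP = GPP - Ra = 578 - 319 = 259 g C/m^2/yr

259 g C/m^2/yr


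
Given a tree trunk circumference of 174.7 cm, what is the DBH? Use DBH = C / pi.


DBH = C / pi = 174.7 / 3.141593 = 55.6087 ≈ 55.61 cm

55.61 cm


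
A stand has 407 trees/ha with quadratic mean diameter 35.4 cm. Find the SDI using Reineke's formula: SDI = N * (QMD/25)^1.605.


QMD/25 = 35.4/25 = 1.416
(1.416)^1.605 = exp(1.605 * ln(1.416)) = exp(1.605 * 0.347836) = exp(0.558277) = 1.74766
SDI = 407 * 1.74766 = 711.298 ≈ 711

711


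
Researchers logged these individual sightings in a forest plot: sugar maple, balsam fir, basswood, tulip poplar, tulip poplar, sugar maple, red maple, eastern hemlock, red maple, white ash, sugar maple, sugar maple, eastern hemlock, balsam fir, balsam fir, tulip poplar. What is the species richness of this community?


Total individuals logged = 16
Distinct species (count of individuals): sugar maple (4), balsam fir (3), basswood (1), tulip poplar (3), red maple (2), eastern hemlock (2), white ash (1)
Species richness = number of distinct species = 7

7


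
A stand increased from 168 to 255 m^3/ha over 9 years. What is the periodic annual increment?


PAI = (V2 - V1) / period = (255 - 168) / 9 = 87 / 9 = 9.6667 ≈ 9.67 m^3/ha/yr

9.67 m^3/ha/yr


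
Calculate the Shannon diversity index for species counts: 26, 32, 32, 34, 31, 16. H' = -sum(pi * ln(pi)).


Total N = 26 + 32 + 32 + 34 + 31 + 16 = 171
Per-species terms:
  p = 26/171 = 0.152047; ln(p) = -1.883566; p*ln(p) = 0.152047 * (-1.883566) = -0.286391
  p = 32/171 = 0.187135; ln(p) = -1.675925; p*ln(p) = 0.187135 * (-1.675925) = -0.313624
  p = 32/171 = 0.187135; ln(p) = -1.675925; p*ln(p) = 0.187135 * (-1.675925) = -0.313624
  p = 34/171 = 0.198830; ln(p) = -1.615305; p*ln(p) = 0.198830 * (-1.615305) = -0.321171
  p = 31/171 = 0.181287; ln(p) = -1.707674; p*ln(p) = 0.181287 * (-1.707674) = -0.309579
  p = 16/171 = 0.093567; ln(p) = -2.369078; p*ln(p) = 0.093567 * (-2.369078) = -0.221668
sum(p*ln(p)) = (-0.286391) + (-0.313624) + (-0.313624) + (-0.321171) + (-0.309579) + (-0.221668) = -1.766057
H' = -(-1.766057) = 1.766057 ≈ 1.7661

1.7661


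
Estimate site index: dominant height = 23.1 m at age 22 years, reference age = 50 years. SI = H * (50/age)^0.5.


50/22 = 2.27273
(2.27273)^0.5 = 1.50756
SI = 23.1 * 1.50756 = 34.8246 ≈ 34.8 m

34.8 m


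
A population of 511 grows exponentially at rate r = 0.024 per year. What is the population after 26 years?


r*t = 0.024 * 26 = 0.624
exp(0.624) = 1.86638
N = 511 * 1.86638 = 953.720 ≈ 954

954


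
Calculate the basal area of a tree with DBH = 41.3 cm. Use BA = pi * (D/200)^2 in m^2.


D/200 = 41.3/200 = 0.2065 m
(D/200)^2 = 0.2065^2 = 0.04264225
BA = 3.141593 * 0.04264225 = 0.133965 ≈ 0.1340 m^2

0.1340 m^2


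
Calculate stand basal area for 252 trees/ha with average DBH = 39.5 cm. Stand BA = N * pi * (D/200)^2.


(D/200)^2 = (39.5/200)^2 = 0.1975^2 = 0.03900625
Individual BA = 3.141593 * 0.03900625 = 0.122542 m^2
Stand BA = 252 * 0.122542 = 30.8806 ≈ 30.88 m^2/ha

30.88 m^2/ha


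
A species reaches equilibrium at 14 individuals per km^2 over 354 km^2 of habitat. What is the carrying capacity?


K = 14 * 354 = 4956 individuals

4956 individuals


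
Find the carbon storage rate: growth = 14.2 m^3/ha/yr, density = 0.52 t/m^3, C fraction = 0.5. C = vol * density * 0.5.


C = 14.2 * 0.52 * 0.5 = 3.692 ≈ 3.69 t C/ha/yr

3.69 t C/ha/yr


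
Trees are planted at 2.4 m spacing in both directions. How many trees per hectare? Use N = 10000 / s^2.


N = 10000 / 2.4^2 = 10000 / 5.76 = 1736.11 ≈ 1736 trees/ha

1736 trees/ha


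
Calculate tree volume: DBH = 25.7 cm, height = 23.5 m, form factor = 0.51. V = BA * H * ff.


(D/200)^2 = (25.7/200)^2 = 0.1285^2 = 0.01651225
BA = 3.141593 * 0.01651225 = 0.0518748 m^2
V = 0.0518748 * 23.5 * 0.51 = 0.621719 ≈ 0.622 m^3

0.622 m^3


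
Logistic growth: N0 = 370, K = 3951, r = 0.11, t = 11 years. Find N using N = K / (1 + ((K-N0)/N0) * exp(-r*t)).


(K - N0)/N0 = (3951 - 370)/370 = 3581/370 = 9.67838
r*t = 0.11 * 11 = 1.21; exp(-1.21) = 0.298197
9.67838 * 0.298197 = 2.88606
1 + 2.88606 = 3.88606
N = 3951 / 3.88606 = 1016.71 ≈ 1017

1017


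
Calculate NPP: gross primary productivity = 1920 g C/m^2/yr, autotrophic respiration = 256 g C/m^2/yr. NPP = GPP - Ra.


NPP = GPP - Ra = 1920 - 256 = 1664 g C/m^2/yr

1664 g C/m^2/yr


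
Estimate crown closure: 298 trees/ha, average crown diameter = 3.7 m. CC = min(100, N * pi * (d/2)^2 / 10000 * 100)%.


(d/2)^2 = (3.7/2)^2 = 1.85^2 = 3.4225
Crown area = 3.141593 * 3.4225 = 10.7521 m^2
N * area / 10000 * 100 = 298 * 10.7521 / 10000 * 100 = 32.0413
CC = min(100, 32.0413) = 32.0413 ≈ 32.0%

32.0%


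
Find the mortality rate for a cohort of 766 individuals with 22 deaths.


Mortality rate = 22 / 766 = 0.028721 ≈ 0.0287

0.0287


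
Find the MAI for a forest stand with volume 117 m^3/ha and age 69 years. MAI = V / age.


MAI = 117 / 69 = 1.6957 ≈ 1.70 m^3/ha/yr

1.70 m^3/ha/yr


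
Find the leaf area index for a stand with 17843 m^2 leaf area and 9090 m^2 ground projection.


LAI = 17843 / 9090 = 1.9629 ≈ 1.96

1.96


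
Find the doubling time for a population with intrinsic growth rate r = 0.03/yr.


td = ln(2) / 0.03 = 0.693147 / 0.03 = 23.1049 ≈ 23.1 years

23.1 years


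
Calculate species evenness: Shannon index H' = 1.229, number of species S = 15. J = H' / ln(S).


ln(15) = 2.70805
J = H' / ln(S) = 1.229 / 2.70805 = 0.453832 ≈ 0.4538

0.4538


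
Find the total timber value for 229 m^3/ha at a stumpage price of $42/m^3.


Value = 229 * 42 = $9618/ha

$9618/ha


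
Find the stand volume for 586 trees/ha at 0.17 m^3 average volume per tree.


V_stand = 586 * 0.17 = 99.62 ≈ 99.6 m^3/ha

99.6 m^3/ha


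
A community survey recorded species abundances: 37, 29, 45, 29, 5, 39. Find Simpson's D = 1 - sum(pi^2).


Total N = 37 + 29 + 45 + 29 + 5 + 39 = 184
Per-species terms:
  p = 37/184 = 0.201087; p^2 = 0.201087^2 = 0.040436
  p = 29/184 = 0.157609; p^2 = 0.157609^2 = 0.024841
  p = 45/184 = 0.244565; p^2 = 0.244565^2 = 0.059812
  p = 29/184 = 0.157609; p^2 = 0.157609^2 = 0.024841
  p = 5/184 = 0.027174; p^2 = 0.027174^2 = 0.000738
  p = 39/184 = 0.211957; p^2 = 0.211957^2 = 0.044926
sum(p^2) = 0.040436 + 0.024841 + 0.059812 + 0.024841 + 0.000738 + 0.044926 = 0.195594
D = 1 - 0.195594 = 0.804406 ≈ 0.8044

0.8044


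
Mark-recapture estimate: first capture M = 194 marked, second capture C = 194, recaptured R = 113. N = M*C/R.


N = M * C / R = 194 * 194 / 113 = 37636 / 113 = 333.06 ≈ 333

333 individuals


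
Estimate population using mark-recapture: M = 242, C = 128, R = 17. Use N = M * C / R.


N = M * C / R = 242 * 128 / 17 = 30976 / 17 = 1822.12 ≈ 1822

1822 individuals


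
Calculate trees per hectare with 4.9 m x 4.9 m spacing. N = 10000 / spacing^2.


N = 10000 / 4.9^2 = 10000 / 24.01 = 416.493 ≈ 416 trees/ha

416 trees/ha


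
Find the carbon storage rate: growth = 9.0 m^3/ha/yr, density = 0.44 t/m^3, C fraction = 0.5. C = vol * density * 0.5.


C = 9.0 * 0.44 * 0.5 = 1.98 t C/ha/yr

1.98 t C/ha/yr


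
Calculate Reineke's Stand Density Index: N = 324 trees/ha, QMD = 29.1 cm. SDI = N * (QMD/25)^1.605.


QMD/25 = 29.1/25 = 1.164
(1.164)^1.605 = exp(1.605 * ln(1.164)) = exp(1.605 * 0.151862) = exp(0.243739) = 1.27601
SDI = 324 * 1.27601 = 413.427 ≈ 413

413


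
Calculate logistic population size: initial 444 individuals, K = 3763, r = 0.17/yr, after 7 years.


(K - N0)/N0 = (3763 - 444)/444 = 3319/444 = 7.47523
r*t = 0.17 * 7 = 1.19; exp(-1.19) = 0.304221
7.47523 * 0.304221 = 2.27412
1 + 2.27412 = 3.27412
N = 3763 / 3.27412 = 1149.32 ≈ 1149

1149


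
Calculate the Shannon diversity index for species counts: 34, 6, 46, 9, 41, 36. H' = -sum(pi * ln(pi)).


Total N = 34 + 6 + 46 + 9 + 41 + 36 = 172
Per-species terms:
  p = 34/172 = 0.197674; ln(p) = -1.621136; p*ln(p) = 0.197674 * (-1.621136) = -0.320456
  p = 6/172 = 0.034884; ln(p) = -3.355727; p*ln(p) = 0.034884 * (-3.355727) = -0.117061
  p = 46/172 = 0.267442; ln(p) = -1.318853; p*ln(p) = 0.267442 * (-1.318853) = -0.352717
  p = 9/172 = 0.052326; ln(p) = -2.950262; p*ln(p) = 0.052326 * (-2.950262) = -0.154375
  p = 41/172 = 0.238372; ln(p) = -1.433923; p*ln(p) = 0.238372 * (-1.433923) = -0.341807
  p = 36/172 = 0.209302; ln(p) = -1.563977; p*ln(p) = 0.209302 * (-1.563977) = -0.327344
sum(p*ln(p)) = (-0.320456) + (-0.117061) + (-0.352717) + (-0.154375) + (-0.341807) + (-0.327344) = -1.613760
H' = -(-1.613760) = 1.613760 ≈ 1.6138

1.6138


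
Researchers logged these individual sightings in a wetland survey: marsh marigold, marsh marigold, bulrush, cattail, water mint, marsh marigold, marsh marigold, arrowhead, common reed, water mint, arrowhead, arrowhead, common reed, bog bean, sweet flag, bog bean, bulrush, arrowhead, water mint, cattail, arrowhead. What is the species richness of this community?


Total individuals logged = 21
Distinct species (count of individuals): marsh marigold (4), bulrush (2), cattail (2), water mint (3), arrowhead (5), common reed (2), bog bean (2), sweet flag (1)
Species richness = number of distinct species = 8

8


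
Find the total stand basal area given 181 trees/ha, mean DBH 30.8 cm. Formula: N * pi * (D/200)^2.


(D/200)^2 = (30.8/200)^2 = 0.154^2 = 0.023716
Individual BA = 3.141593 * 0.023716 = 0.0745060 m^2
Stand BA = 181 * 0.0745060 = 13.4856 ≈ 13.49 m^2/ha

13.49 m^2/ha


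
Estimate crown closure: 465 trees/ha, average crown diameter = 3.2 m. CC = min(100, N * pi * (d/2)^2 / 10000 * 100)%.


(d/2)^2 = (3.2/2)^2 = 1.6^2 = 2.56
Crown area = 3.141593 * 2.56 = 8.04248 m^2
N * area / 10000 * 100 = 465 * 8.04248 / 10000 * 100 = 37.3975
CC = min(100, 37.3975) = 37.3975 ≈ 37.4%

37.4%


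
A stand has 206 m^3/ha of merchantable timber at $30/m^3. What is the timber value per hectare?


Value = 206 * 30 = $6180/ha

$6180/ha


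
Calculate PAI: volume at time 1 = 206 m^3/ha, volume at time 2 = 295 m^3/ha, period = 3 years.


PAI = (V2 - V1) / period = (295 - 206) / 3 = 89 / 3 = 29.6667 ≈ 29.67 m^3/ha/yr

29.67 m^3/ha/yr


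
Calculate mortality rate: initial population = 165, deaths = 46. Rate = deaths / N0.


Mortality rate = 46 / 165 = 0.278788 ≈ 0.2788

0.2788


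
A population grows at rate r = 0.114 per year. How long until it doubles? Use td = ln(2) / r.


td = ln(2) / 0.114 = 0.693147 / 0.114 = 6.08024 ≈ 6.1 years

6.1 years


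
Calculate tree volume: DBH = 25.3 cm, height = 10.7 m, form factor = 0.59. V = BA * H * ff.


(D/200)^2 = (25.3/200)^2 = 0.1265^2 = 0.01600225
BA = 3.141593 * 0.01600225 = 0.0502726 m^2
V = 0.0502726 * 10.7 * 0.59 = 0.317371 ≈ 0.317 m^3

0.317 m^3


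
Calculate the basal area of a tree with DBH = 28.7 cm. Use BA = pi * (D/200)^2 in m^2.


D/200 = 28.7/200 = 0.1435 m
(D/200)^2 = 0.1435^2 = 0.02059225
BA = 3.141593 * 0.02059225 = 0.0646925 ≈ 0.0647 m^2

0.0647 m^2


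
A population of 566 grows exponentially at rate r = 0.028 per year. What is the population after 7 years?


r*t = 0.028 * 7 = 0.196
exp(0.196) = 1.21653
N = 566 * 1.21653 = 688.556 ≈ 689

689


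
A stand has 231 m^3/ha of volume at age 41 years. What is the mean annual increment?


MAI = 231 / 41 = 5.6341 ≈ 5.63 m^3/ha/yr

5.63 m^3/ha/yr


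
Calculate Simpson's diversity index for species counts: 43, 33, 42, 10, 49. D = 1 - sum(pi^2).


Total N = 43 + 33 + 42 + 10 + 49 = 177
Per-species terms:
  p = 43/177 = 0.242938; p^2 = 0.242938^2 = 0.059019
  p = 33/177 = 0.186441; p^2 = 0.186441^2 = 0.034760
  p = 42/177 = 0.237288; p^2 = 0.237288^2 = 0.056306
  p = 10/177 = 0.056497; p^2 = 0.056497^2 = 0.003192
  p = 49/177 = 0.276836; p^2 = 0.276836^2 = 0.076638
sum(p^2) = 0.059019 + 0.034760 + 0.056306 + 0.003192 + 0.076638 = 0.229915
D = 1 - 0.229915 = 0.770085 ≈ 0.7701

0.7701


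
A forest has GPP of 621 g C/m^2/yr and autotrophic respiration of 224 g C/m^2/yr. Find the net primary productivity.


NPP = GPP - Ra = 621 - 224 = 397 g C/m^2/yr

397 g C/m^2/yr


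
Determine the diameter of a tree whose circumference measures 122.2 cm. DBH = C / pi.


DBH = C / pi = 122.2 / 3.141593 = 38.8975 ≈ 38.90 cm

38.90 cm


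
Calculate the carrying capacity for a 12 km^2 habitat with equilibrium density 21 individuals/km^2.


K = 21 * 12 = 252 individuals

252 individuals


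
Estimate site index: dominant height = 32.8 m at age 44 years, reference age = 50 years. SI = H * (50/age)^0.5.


50/44 = 1.13636
(1.13636)^0.5 = 1.06600
SI = 32.8 * 1.06600 = 34.9648 ≈ 35.0 m

35.0 m


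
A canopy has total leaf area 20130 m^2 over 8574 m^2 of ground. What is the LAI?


LAI = 20130 / 8574 = 2.3478 ≈ 2.35

2.35


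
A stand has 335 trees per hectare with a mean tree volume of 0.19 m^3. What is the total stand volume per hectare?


V_stand = 335 * 0.19 = 63.65 ≈ 63.7 m^3/ha

63.7 m^3/ha


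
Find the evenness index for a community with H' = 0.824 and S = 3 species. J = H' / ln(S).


ln(3) = 1.09861
J = H' / ln(S) = 0.824 / 1.09861 = 0.750039 ≈ 0.7500

0.7500


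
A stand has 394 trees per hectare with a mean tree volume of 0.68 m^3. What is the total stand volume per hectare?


V_stand = 394 * 0.68 = 267.92 ≈ 267.9 m^3/ha

267.9 m^3/ha


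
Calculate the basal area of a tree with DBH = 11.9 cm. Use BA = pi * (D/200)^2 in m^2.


D/200 = 11.9/200 = 0.0595 m
(D/200)^2 = 0.0595^2 = 0.00354025
BA = 3.141593 * 0.00354025 = 0.0111220 ≈ 0.0111 m^2

0.0111 m^2


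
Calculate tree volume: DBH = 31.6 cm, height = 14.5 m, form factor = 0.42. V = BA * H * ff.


(D/200)^2 = (31.6/200)^2 = 0.158^2 = 0.024964
BA = 3.141593 * 0.024964 = 0.0784267 m^2
V = 0.0784267 * 14.5 * 0.42 = 0.477619 ≈ 0.478 m^3

0.478 m^3


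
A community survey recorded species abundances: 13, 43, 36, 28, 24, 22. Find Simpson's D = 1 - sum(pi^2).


Total N = 13 + 43 + 36 + 28 + 24 + 22 = 166
Per-species terms:
  p = 13/166 = 0.078313; p^2 = 0.078313^2 = 0.006133
  p = 43/166 = 0.259036; p^2 = 0.259036^2 = 0.067100
  p = 36/166 = 0.216867; p^2 = 0.216867^2 = 0.047031
  p = 28/166 = 0.168675; p^2 = 0.168675^2 = 0.028451
  p = 24/166 = 0.144578; p^2 = 0.144578^2 = 0.020903
  p = 22/166 = 0.132530; p^2 = 0.132530^2 = 0.017564
sum(p^2) = 0.006133 + 0.067100 + 0.047031 + 0.028451 + 0.020903 + 0.017564 = 0.187182
D = 1 - 0.187182 = 0.812818 ≈ 0.8128

0.8128


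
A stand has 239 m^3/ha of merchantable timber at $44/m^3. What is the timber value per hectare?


Value = 239 * 44 = $10516/ha

$10516/ha


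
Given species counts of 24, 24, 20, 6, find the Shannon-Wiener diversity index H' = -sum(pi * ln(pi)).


Total N = 24 + 24 + 20 + 6 = 74
Per-species terms:
  p = 24/74 = 0.324324; ln(p) = -1.126012; p*ln(p) = 0.324324 * (-1.126012) = -0.365193
  p = 24/74 = 0.324324; ln(p) = -1.126012; p*ln(p) = 0.324324 * (-1.126012) = -0.365193
  p = 20/74 = 0.270270; ln(p) = -1.308334; p*ln(p) = 0.270270 * (-1.308334) = -0.353603
  p = 6/74 = 0.081081; ln(p) = -2.512307; p*ln(p) = 0.081081 * (-2.512307) = -0.203700
sum(p*ln(p)) = (-0.365193) + (-0.365193) + (-0.353603) + (-0.203700) = -1.287689
H' = -(-1.287689) = 1.287689 ≈ 1.2877

1.2877


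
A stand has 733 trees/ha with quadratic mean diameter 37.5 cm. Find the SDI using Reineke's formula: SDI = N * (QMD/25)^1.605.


QMD/25 = 37.5/25 = 1.5
(1.5)^1.605 = exp(1.605 * ln(1.5)) = exp(1.605 * 0.405465) = exp(0.650771) = 1.91702
SDI = 733 * 1.91702 = 1405.18 ≈ 1405

1405


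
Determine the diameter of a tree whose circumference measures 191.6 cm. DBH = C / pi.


DBH = C / pi = 191.6 / 3.141593 = 60.9882 ≈ 60.99 cm

60.99 cm


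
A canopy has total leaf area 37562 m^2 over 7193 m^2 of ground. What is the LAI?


LAI = 37562 / 7193 = 5.2220 ≈ 5.22

5.22


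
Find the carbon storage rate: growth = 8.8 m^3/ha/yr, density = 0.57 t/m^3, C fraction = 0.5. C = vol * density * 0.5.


C = 8.8 * 0.57 * 0.5 = 2.508 ≈ 2.51 t C/ha/yr

2.51 t C/ha/yr


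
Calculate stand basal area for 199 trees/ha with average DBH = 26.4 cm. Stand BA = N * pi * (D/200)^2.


(D/200)^2 = (26.4/200)^2 = 0.132^2 = 0.017424
Individual BA = 3.141593 * 0.017424 = 0.0547391 m^2
Stand BA = 199 * 0.0547391 = 10.8931 ≈ 10.89 m^2/ha

10.89 m^2/ha


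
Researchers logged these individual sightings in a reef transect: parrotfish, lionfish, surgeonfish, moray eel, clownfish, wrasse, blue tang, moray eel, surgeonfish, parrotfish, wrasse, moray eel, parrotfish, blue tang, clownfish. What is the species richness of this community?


Total individuals logged = 15
Distinct species (count of individuals): parrotfish (3), lionfish (1), surgeonfish (2), moray eel (3), clownfish (2), wrasse (2), blue tang (2)
Species richness = number of distinct species = 7

7


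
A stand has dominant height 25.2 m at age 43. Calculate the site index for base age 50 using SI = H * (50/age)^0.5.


50/43 = 1.16279
(1.16279)^0.5 = 1.07833
SI = 25.2 * 1.07833 = 27.1739 ≈ 27.2 m

27.2 m


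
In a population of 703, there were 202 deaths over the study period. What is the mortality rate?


Mortality rate = 202 / 703 = 0.287340 ≈ 0.2873

0.2873


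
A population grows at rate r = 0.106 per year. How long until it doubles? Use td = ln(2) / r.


td = ln(2) / 0.106 = 0.693147 / 0.106 = 6.53912 ≈ 6.5 years

6.5 years


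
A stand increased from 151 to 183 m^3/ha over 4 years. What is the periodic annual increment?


PAI = (V2 - V1) / period = (183 - 151) / 4 = 32 / 4 = 8.00 m^3/ha/yr

8.00 m^3/ha/yr


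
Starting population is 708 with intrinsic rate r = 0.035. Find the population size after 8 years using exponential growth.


r*t = 0.035 * 8 = 0.28
exp(0.28) = 1.32313
N = 708 * 1.32313 = 936.776 ≈ 937

937


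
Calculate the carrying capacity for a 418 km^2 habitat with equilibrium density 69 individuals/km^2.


K = 69 * 418 = 28842 individuals

28842 individuals


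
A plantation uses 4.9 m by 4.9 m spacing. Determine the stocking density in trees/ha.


N = 10000 / 4.9^2 = 10000 / 24.01 = 416.493 ≈ 416 trees/ha

416 trees/ha


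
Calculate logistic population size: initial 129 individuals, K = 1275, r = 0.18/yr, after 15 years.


(K - N0)/N0 = (1275 - 129)/129 = 1146/129 = 8.88372
r*t = 0.18 * 15 = 2.7; exp(-2.7) = 0.0672055
8.88372 * 0.0672055 = 0.597035
1 + 0.597035 = 1.59704
N = 1275 / 1.59704 = 798.352 ≈ 798

798


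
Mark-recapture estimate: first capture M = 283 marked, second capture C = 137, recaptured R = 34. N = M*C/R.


N = M * C / R = 283 * 137 / 34 = 38771 / 34 = 1140.32 ≈ 1140

1140 individuals


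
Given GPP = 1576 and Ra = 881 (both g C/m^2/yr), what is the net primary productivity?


NPP = GPP - Ra = 1576 - 881 = 695 g C/m^2/yr

695 g C/m^2/yr


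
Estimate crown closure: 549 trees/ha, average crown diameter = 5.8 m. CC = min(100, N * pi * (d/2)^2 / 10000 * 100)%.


(d/2)^2 = (5.8/2)^2 = 2.9^2 = 8.41
Crown area = 3.141593 * 8.41 = 26.4208 m^2
N * area / 10000 * 100 = 549 * 26.4208 / 10000 * 100 = 145.050
CC = min(100, 145.050) = 100%

100%


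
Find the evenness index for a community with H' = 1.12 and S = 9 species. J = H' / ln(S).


ln(9) = 2.19722
J = H' / ln(S) = 1.12 / 2.19722 = 0.509735 ≈ 0.5097

0.5097


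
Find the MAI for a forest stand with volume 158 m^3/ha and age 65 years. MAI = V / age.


MAI = 158 / 65 = 2.4308 ≈ 2.43 m^3/ha/yr

2.43 m^3/ha/yr


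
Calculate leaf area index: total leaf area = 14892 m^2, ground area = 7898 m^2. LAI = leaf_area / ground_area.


LAI = 14892 / 7898 = 1.8855 ≈ 1.89

1.89


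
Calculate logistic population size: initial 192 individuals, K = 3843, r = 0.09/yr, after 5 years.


(K - N0)/N0 = (3843 - 192)/192 = 3651/192 = 19.0156
r*t = 0.09 * 5 = 0.45; exp(-0.45) = 0.637628
19.0156 * 0.637628 = 12.1249
1 + 12.1249 = 13.1249
N = 3843 / 13.1249 = 292.802 ≈ 293

293


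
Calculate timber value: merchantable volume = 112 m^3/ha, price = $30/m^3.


Value = 112 * 30 = $3360/ha

$3360/ha


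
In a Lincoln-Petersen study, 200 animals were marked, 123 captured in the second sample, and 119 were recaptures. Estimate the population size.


N = M * C / R = 200 * 123 / 119 = 24600 / 119 = 206.72 ≈ 207

207 individuals


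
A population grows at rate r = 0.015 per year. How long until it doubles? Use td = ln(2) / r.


td = ln(2) / 0.015 = 0.693147 / 0.015 = 46.2098 ≈ 46.2 years

46.2 years


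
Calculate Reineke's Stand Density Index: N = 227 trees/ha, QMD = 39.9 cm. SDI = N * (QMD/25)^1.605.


QMD/25 = 39.9/25 = 1.596
(1.596)^1.605 = exp(1.605 * ln(1.596)) = exp(1.605 * 0.467500) = exp(0.750338) = 2.11772
SDI = 227 * 2.11772 = 480.722 ≈ 481

481


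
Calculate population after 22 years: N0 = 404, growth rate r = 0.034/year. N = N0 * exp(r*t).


r*t = 0.034 * 22 = 0.748
exp(0.748) = 2.11277
N = 404 * 2.11277 = 853.559 ≈ 854

854


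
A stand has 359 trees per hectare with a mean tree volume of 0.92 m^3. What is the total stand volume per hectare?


V_stand = 359 * 0.92 = 330.28 ≈ 330.3 m^3/ha

330.3 m^3/ha


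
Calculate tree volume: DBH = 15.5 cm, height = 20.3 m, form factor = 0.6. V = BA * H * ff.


(D/200)^2 = (15.5/200)^2 = 0.0775^2 = 0.00600625
BA = 3.141593 * 0.00600625 = 0.0188692 m^2
V = 0.0188692 * 20.3 * 0.6 = 0.229827 ≈ 0.230 m^3

0.230 m^3


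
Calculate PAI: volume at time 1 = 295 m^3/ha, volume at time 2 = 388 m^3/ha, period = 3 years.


PAI = (V2 - V1) / period = (388 - 295) / 3 = 93 / 3 = 31.00 m^3/ha/yr

31.00 m^3/ha/yr


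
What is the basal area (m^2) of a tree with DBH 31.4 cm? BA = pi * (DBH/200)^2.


D/200 = 31.4/200 = 0.157 m
(D/200)^2 = 0.157^2 = 0.024649
BA = 3.141593 * 0.024649 = 0.0774371 ≈ 0.0774 m^2

0.0774 m^2


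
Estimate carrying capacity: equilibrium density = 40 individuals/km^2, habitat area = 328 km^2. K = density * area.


K = 40 * 328 = 13120 individuals

13120 individuals


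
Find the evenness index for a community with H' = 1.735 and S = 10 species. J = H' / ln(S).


ln(10) = 2.30259
J = H' / ln(S) = 1.735 / 2.30259 = 0.753499 ≈ 0.7535

0.7535


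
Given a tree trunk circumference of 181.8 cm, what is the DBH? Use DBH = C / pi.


DBH = C / pi = 181.8 / 3.141593 = 57.8687 ≈ 57.87 cm

57.87 cm


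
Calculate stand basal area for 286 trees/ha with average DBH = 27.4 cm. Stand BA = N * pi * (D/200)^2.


(D/200)^2 = (27.4/200)^2 = 0.137^2 = 0.018769
Individual BA = 3.141593 * 0.018769 = 0.0589646 m^2
Stand BA = 286 * 0.0589646 = 16.8639 ≈ 16.86 m^2/ha

16.86 m^2/ha


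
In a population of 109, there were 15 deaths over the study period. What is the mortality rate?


Mortality rate = 15 / 109 = 0.137615 ≈ 0.1376

0.1376


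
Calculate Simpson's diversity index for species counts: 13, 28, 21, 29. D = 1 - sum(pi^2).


Total N = 13 + 28 + 21 + 29 = 91
Per-species terms:
  p = 13/91 = 0.142857; p^2 = 0.142857^2 = 0.020408
  p = 28/91 = 0.307692; p^2 = 0.307692^2 = 0.094674
  p = 21/91 = 0.230769; p^2 = 0.230769^2 = 0.053254
  p = 29/91 = 0.318681; p^2 = 0.318681^2 = 0.101558
sum(p^2) = 0.020408 + 0.094674 + 0.053254 + 0.101558 = 0.269894
D = 1 - 0.269894 = 0.730106 ≈ 0.7301

0.7301


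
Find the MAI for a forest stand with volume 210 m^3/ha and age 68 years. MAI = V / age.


MAI = 210 / 68 = 3.0882 ≈ 3.09 m^3/ha/yr

3.09 m^3/ha/yr


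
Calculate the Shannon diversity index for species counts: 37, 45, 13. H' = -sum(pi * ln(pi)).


Total N = 37 + 45 + 13 = 95
Per-species terms:
  p = 37/95 = 0.389474; ln(p) = -0.942958; p*ln(p) = 0.389474 * (-0.942958) = -0.367258
  p = 45/95 = 0.473684; ln(p) = -0.747215; p*ln(p) = 0.473684 * (-0.747215) = -0.353944
  p = 13/95 = 0.136842; ln(p) = -1.988928; p*ln(p) = 0.136842 * (-1.988928) = -0.272169
sum(p*ln(p)) = (-0.367258) + (-0.353944) + (-0.272169) = -0.993371
H' = -(-0.993371) = 0.993371 ≈ 0.9934

0.9934


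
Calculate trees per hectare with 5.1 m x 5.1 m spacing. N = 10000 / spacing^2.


N = 10000 / 5.1^2 = 10000 / 26.01 = 384.468 ≈ 384 trees/ha

384 trees/ha


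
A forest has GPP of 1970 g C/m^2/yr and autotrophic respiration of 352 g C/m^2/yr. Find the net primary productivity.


NPP = GPP - Ra = 1970 - 352 = 1618 g C/m^2/yr

1618 g C/m^2/yr


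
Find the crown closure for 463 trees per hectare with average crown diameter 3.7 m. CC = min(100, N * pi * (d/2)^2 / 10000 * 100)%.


(d/2)^2 = (3.7/2)^2 = 1.85^2 = 3.4225
Crown area = 3.141593 * 3.4225 = 10.7521 m^2
N * area / 10000 * 100 = 463 * 10.7521 / 10000 * 100 = 49.7822
CC = min(100, 49.7822) = 49.7822 ≈ 49.8%

49.8%


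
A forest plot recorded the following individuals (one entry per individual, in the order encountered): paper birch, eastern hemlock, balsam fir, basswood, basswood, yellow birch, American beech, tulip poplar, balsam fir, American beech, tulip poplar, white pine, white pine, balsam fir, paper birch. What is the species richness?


Total individuals logged = 15
Distinct species (count of individuals): paper birch (2), eastern hemlock (1), balsam fir (3), basswood (2), yellow birch (1), American beech (2), tulip poplar (2), white pine (2)
Species richness = number of distinct species = 8

8


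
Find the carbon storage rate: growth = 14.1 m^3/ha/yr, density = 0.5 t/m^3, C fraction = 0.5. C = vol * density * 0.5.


C = 14.1 * 0.5 * 0.5 = 3.525 ≈ 3.53 t C/ha/yr

3.53 t C/ha/yr


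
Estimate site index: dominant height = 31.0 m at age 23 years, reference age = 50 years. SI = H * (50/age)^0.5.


50/23 = 2.17391
(2.17391)^0.5 = 1.47442
SI = 31.0 * 1.47442 = 45.7070 ≈ 45.7 m

45.7 m


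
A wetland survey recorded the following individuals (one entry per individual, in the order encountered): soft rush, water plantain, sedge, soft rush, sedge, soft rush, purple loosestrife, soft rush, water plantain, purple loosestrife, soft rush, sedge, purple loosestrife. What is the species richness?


Total individuals logged = 13
Distinct species (count of individuals): soft rush (5), water plantain (2), sedge (3), purple loosestrife (3)
Species richness = number of distinct species = 4

4


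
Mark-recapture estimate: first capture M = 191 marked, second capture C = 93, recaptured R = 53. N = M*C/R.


N = M * C / R = 191 * 93 / 53 = 17763 / 53 = 335.15 ≈ 335

335 individuals


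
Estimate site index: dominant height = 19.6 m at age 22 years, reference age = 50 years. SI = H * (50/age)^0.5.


50/22 = 2.27273
(2.27273)^0.5 = 1.50756
SI = 19.6 * 1.50756 = 29.5482 ≈ 29.5 m

29.5 m


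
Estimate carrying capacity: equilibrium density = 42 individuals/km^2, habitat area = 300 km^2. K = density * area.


K = 42 * 300 = 12600 individuals

12600 individuals


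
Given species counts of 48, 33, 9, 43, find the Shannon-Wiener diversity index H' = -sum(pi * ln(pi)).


Total N = 48 + 33 + 9 + 43 = 133
Per-species terms:
  p = 48/133 = 0.360902; ln(p) = -1.019149; p*ln(p) = 0.360902 * (-1.019149) = -0.367813
  p = 33/133 = 0.248120; ln(p) = -1.393843; p*ln(p) = 0.248120 * (-1.393843) = -0.345840
  p = 9/133 = 0.067669; ln(p) = -2.693127; p*ln(p) = 0.067669 * (-2.693127) = -0.182241
  p = 43/133 = 0.323308; ln(p) = -1.129150; p*ln(p) = 0.323308 * (-1.129150) = -0.365063
sum(p*ln(p)) = (-0.367813) + (-0.345840) + (-0.182241) + (-0.365063) = -1.260957
H' = -(-1.260957) = 1.260957 ≈ 1.2610

1.2610


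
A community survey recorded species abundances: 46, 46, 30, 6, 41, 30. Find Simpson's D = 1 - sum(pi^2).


Total N = 46 + 46 + 30 + 6 + 41 + 30 = 199
Per-species terms:
  p = 46/199 = 0.231156; p^2 = 0.231156^2 = 0.053433
  p = 46/199 = 0.231156; p^2 = 0.231156^2 = 0.053433
  p = 30/199 = 0.150754; p^2 = 0.150754^2 = 0.022727
  p = 6/199 = 0.030151; p^2 = 0.030151^2 = 0.000909
  p = 41/199 = 0.206030; p^2 = 0.206030^2 = 0.042448
  p = 30/199 = 0.150754; p^2 = 0.150754^2 = 0.022727
sum(p^2) = 0.053433 + 0.053433 + 0.022727 + 0.000909 + 0.042448 + 0.022727 = 0.195677
D = 1 - 0.195677 = 0.804323 ≈ 0.8043

0.8043


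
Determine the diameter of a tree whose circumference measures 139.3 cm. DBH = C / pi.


DBH = C / pi = 139.3 / 3.141593 = 44.3406 ≈ 44.34 cm

44.34 cm


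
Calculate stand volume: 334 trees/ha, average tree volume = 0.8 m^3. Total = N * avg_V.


V_stand = 334 * 0.8 = 267.2 m^3/ha

267.2 m^3/ha


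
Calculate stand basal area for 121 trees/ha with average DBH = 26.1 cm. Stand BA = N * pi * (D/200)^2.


(D/200)^2 = (26.1/200)^2 = 0.1305^2 = 0.01703025
Individual BA = 3.141593 * 0.01703025 = 0.0535021 m^2
Stand BA = 121 * 0.0535021 = 6.47375 ≈ 6.47 m^2/ha

6.47 m^2/ha


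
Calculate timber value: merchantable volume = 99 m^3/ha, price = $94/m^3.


Value = 99 * 94 = $9306/ha

$9306/ha


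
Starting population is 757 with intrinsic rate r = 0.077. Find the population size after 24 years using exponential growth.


r*t = 0.077 * 24 = 1.848
exp(1.848) = 6.34711
N = 757 * 6.34711 = 4804.76 ≈ 4805

4805


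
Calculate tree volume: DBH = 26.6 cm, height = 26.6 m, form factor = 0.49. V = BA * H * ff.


(D/200)^2 = (26.6/200)^2 = 0.133^2 = 0.017689
BA = 3.141593 * 0.017689 = 0.0555716 m^2
V = 0.0555716 * 26.6 * 0.49 = 0.724320 ≈ 0.724 m^3

0.724 m^3


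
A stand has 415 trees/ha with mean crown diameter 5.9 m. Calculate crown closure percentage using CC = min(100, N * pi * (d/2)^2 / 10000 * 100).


(d/2)^2 = (5.9/2)^2 = 2.95^2 = 8.7025
Crown area = 3.141593 * 8.7025 = 27.3397 m^2
N * area / 10000 * 100 = 415 * 27.3397 / 10000 * 100 = 113.460
CC = min(100, 113.460) = 100%

100%


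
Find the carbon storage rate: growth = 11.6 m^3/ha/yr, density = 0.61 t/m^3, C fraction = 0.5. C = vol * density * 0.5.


C = 11.6 * 0.61 * 0.5 = 3.538 ≈ 3.54 t C/ha/yr

3.54 t C/ha/yr


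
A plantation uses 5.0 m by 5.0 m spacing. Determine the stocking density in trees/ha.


N = 10000 / 5.0^2 = 10000 / 25 = 400.000 ≈ 400 trees/ha

400 trees/ha


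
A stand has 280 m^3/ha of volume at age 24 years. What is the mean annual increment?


MAI = 280 / 24 = 11.6667 ≈ 11.67 m^3/ha/yr

11.67 m^3/ha/yr


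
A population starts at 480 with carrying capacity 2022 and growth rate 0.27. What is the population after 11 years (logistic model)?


(K - N0)/N0 = (2022 - 480)/480 = 1542/480 = 3.21250
r*t = 0.27 * 11 = 2.97; exp(-2.97) = 0.0513033
3.21250 * 0.0513033 = 0.164812
1 + 0.164812 = 1.16481
N = 2022 / 1.16481 = 1735.91 ≈ 1736

1736


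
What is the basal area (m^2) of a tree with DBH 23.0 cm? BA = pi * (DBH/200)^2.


D/200 = 23.0/200 = 0.115 m
(D/200)^2 = 0.115^2 = 0.013225
BA = 3.141593 * 0.013225 = 0.0415476 ≈ 0.0415 m^2

0.0415 m^2


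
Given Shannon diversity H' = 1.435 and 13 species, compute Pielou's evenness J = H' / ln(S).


ln(13) = 2.56495
J = H' / ln(S) = 1.435 / 2.56495 = 0.559465 ≈ 0.5595

0.5595


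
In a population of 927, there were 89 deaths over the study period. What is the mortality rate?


Mortality rate = 89 / 927 = 0.096009 ≈ 0.0960

0.0960


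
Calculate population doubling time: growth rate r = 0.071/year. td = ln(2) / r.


td = ln(2) / 0.071 = 0.693147 / 0.071 = 9.76263 ≈ 9.8 years

9.8 years


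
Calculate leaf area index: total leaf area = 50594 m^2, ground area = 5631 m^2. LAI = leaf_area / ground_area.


LAI = 50594 / 5631 = 8.9849 ≈ 8.98

8.98


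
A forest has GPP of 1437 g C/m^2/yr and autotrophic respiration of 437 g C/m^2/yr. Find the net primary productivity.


NPP = GPP - Ra = 1437 - 437 = 1000 g C/m^2/yr

1000 g C/m^2/yr


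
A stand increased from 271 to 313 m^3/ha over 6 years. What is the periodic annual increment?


PAI = (V2 - V1) / period = (313 - 271) / 6 = 42 / 6 = 7.00 m^3/ha/yr

7.00 m^3/ha/yr


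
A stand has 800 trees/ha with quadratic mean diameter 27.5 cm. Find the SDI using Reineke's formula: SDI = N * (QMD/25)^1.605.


QMD/25 = 27.5/25 = 1.1
(1.1)^1.605 = exp(1.605 * ln(1.1)) = exp(1.605 * 0.0953102) = exp(0.152973) = 1.16529
SDI = 800 * 1.16529 = 932.232 ≈ 932

932


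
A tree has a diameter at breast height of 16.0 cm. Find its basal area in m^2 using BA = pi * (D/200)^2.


D/200 = 16.0/200 = 0.08 m
(D/200)^2 = 0.08^2 = 0.0064
BA = 3.141593 * 0.0064 = 0.0201062 ≈ 0.0201 m^2

0.0201 m^2


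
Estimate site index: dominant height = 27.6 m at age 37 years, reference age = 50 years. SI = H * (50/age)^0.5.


50/37 = 1.35135
(1.35135)^0.5 = 1.16248
SI = 27.6 * 1.16248 = 32.0844 ≈ 32.1 m

32.1 m


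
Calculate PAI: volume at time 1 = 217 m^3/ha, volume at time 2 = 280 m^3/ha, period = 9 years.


PAI = (V2 - V1) / period = (280 - 217) / 9 = 63 / 9 = 7.00 m^3/ha/yr

7.00 m^3/ha/yr


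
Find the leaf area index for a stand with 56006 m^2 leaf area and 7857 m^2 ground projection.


LAI = 56006 / 7857 = 7.1282 ≈ 7.13

7.13
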